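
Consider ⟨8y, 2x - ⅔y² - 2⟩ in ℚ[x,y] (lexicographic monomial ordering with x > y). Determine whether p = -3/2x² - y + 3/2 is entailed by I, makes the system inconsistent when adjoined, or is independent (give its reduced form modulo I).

First compute the reduced Gröbner basis of I by Buchberger's algorithm.
f_1 = 8y, LT = y.
f_2 = 2x - ⅔y² - 2, LT = x.

The S-polynomials (S(f_1,f_2)) all reduce to 0 modulo the current basis, so we have a Gröbner basis.
Inter-reduce: drop elements whose leading term is divisible by another's, tail-reduce, and make monic.
Reduced Gröbner basis: {x - 1, y}.
Label its elements g_1 = x - 1, g_2 = y.

Reduce p = -3/2x² - y + 3/2 modulo G:
  leading term x²: subtract (-3/2x)·g_1 from -3/2x² - y + 3/2 → -3/2x - y + 3/2
  leading term x: subtract (-3/2)·g_1 from -3/2x - y + 3/2 → -y
  leading term y: subtract (-1)·g_2 from -y → 0
  normal form = 0.
Since the normal form is 0, p ∈ I.

The remainder on division by a Gröbner basis is unique — it is the normal form.

-3/2x² - y + 3/2 lies in I (it reduces to 0).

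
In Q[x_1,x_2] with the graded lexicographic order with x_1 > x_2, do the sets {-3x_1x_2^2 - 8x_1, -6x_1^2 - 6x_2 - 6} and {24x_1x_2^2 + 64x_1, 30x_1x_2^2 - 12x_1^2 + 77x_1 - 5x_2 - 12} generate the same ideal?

No, the ideals differ.

Since reduced Gröbner bases are canonical representatives of ideals under a given ordering, it suffices to compute and compare them.
Buchberger on the first generating set:
f_1 = -3x_1x_2^2 - 8x_1, LT = x_1x_2^2.
f_2 = -6x_1^2 - 6x_2 - 6, LT = x_1^2.

S(f_1,f_2): lcm = x_1^2x_2^2. S = -x_2^3 + 8/3x_1^2 - x_2^2.
  leading term x_2^3: no divisor's leading term divides it; move -x_2^3 to the remainder.
  leading term x_1^2: subtract (-4/9)·f_2 from 8/3x_1^2 - x_2^2 → -x_2^2 - 8/3x_2 - 8/3
  leading term x_2^2: no divisor's leading term divides it; move -x_2^2 to the remainder.
  leading term x_2: no divisor's leading term divides it; move -8/3x_2 to the remainder.
  leading term 1: no divisor's leading term divides it; move -8/3 to the remainder.
  remainder -x_2^3 - x_2^2 - 8/3x_2 - 8/3 ≠ 0; add g_3 = -x_2^3 - x_2^2 - 8/3x_2 - 8/3 to the basis.

S(f_1,g_3): lcm = x_1x_2^3. S = -x_1x_2^2 - 8/3x_1.
  leading term x_1x_2^2: subtract (1/3)·f_1 from -x_1x_2^2 - 8/3x_1 → 0
  remainder 0.

S(f_2,g_3): leading monomials are coprime, so the S-polynomial reduces to 0 (Buchberger's first criterion).
Every S-polynomial of the final basis reduces to 0, so we have a Gröbner basis.
Inter-reduce: drop elements whose leading term is divisible by another's, tail-reduce, and make monic.
Reduced Gröbner basis: {x_1x_2^2 + 8/3x_1, x_2^3 + x_2^2 + 8/3x_2 + 8/3, x_1^2 + x_2 + 1}.

Buchberger on the second generating set:
h_1 = 24x_1x_2^2 + 64x_1, LT = x_1x_2^2.
h_2 = 30x_1x_2^2 - 12x_1^2 + 77x_1 - 5x_2 - 12, LT = x_1x_2^2.

S(h_1,h_2): lcm = x_1x_2^2. S = 2/5x_1^2 + 1/10x_1 + 1/6x_2 + 2/5.
  leading term x_1^2: no divisor's leading term divides it; move 2/5x_1^2 to the remainder.
  leading term x_1: no divisor's leading term divides it; move 1/10x_1 to the remainder.
  leading term x_2: no divisor's leading term divides it; move 1/6x_2 to the remainder.
  leading term 1: no divisor's leading term divides it; move 2/5 to the remainder.
  remainder 2/5x_1^2 + 1/10x_1 + 1/6x_2 + 2/5 ≠ 0; add k_3 = 2/5x_1^2 + 1/10x_1 + 1/6x_2 + 2/5 to the basis.

S(h_1,k_3): lcm = x_1^2x_2^2. S = -1/4x_1x_2^2 - 5/12x_2^3 + 8/3x_1^2 - x_2^2.
  leading term x_1x_2^2: subtract (-1/96)·h_1 from -1/4x_1x_2^2 - 5/12x_2^3 + 8/3x_1^2 - x_2^2 → -5/12x_2^3 + 8/3x_1^2 - x_2^2 + 2/3x_1
  leading term x_2^3: no divisor's leading term divides it; move -5/12x_2^3 to the remainder.
  leading term x_1^2: subtract (20/3)·k_3 from 8/3x_1^2 - x_2^2 + 2/3x_1 → -x_2^2 - 10/9x_2 - 8/3
  leading term x_2^2: no divisor's leading term divides it; move -x_2^2 to the remainder.
  leading term x_2: no divisor's leading term divides it; move -10/9x_2 to the remainder.
  leading term 1: no divisor's leading term divides it; move -8/3 to the remainder.
  remainder -5/12x_2^3 - x_2^2 - 10/9x_2 - 8/3 ≠ 0; add k_4 = -5/12x_2^3 - x_2^2 - 10/9x_2 - 8/3 to the basis.

S(h_2,k_3): lcm = x_1^2x_2^2. S = -2/5x_1^3 - 1/4x_1x_2^2 - 5/12x_2^3 + 77/30x_1^2 - 1/6x_1x_2 - x_2^2 - 2/5x_1.
  leading term x_1^3: subtract (-x_1)·k_3 from -2/5x_1^3 - 1/4x_1x_2^2 - 5/12x_2^3 + 77/30x_1^2 - 1/6x_1x_2 - x_2^2 - 2/5x_1 → -1/4x_1x_2^2 - 5/12x_2^3 + 8/3x_1^2 - x_2^2
  leading term x_1x_2^2: subtract (-1/96)·h_1 from -1/4x_1x_2^2 - 5/12x_2^3 + 8/3x_1^2 - x_2^2 → -5/12x_2^3 + 8/3x_1^2 - x_2^2 + 2/3x_1
  leading term x_2^3: subtract (1)·k_4 from -5/12x_2^3 + 8/3x_1^2 - x_2^2 + 2/3x_1 → 8/3x_1^2 + 2/3x_1 + 10/9x_2 + 8/3
  leading term x_1^2: subtract (20/3)·k_3 from 8/3x_1^2 + 2/3x_1 + 10/9x_2 + 8/3 → 0
  remainder 0.

S(h_1,k_4): lcm = x_1x_2^3. S = -12/5x_1x_2^2 - 32/5x_1.
  leading term x_1x_2^2: subtract (-1/10)·h_1 from -12/5x_1x_2^2 - 32/5x_1 → 0
  remainder 0.

S(h_2,k_4): lcm = x_1x_2^3. S = -2/5x_1^2x_2 - 12/5x_1x_2^2 - 1/10x_1x_2 - 1/6x_2^2 - 32/5x_1 - 2/5x_2.
  leading term x_1^2x_2: subtract (-x_2)·k_3 from -2/5x_1^2x_2 - 12/5x_1x_2^2 - 1/10x_1x_2 - 1/6x_2^2 - 32/5x_1 - 2/5x_2 → -12/5x_1x_2^2 - 32/5x_1
  leading term x_1x_2^2: subtract (-1/10)·h_1 from -12/5x_1x_2^2 - 32/5x_1 → 0
  remainder 0.

S(k_3,k_4): leading monomials are coprime, so the S-polynomial reduces to 0 (Buchberger's first criterion).
Every S-polynomial of the final basis reduces to 0, so we have a Gröbner basis.
Inter-reduce: drop elements whose leading term is divisible by another's, tail-reduce, and make monic.
Reduced Gröbner basis: {x_1x_2^2 + 8/3x_1, x_2^3 + 12/5x_2^2 + 8/3x_2 + 32/5, x_1^2 + 1/4x_1 + 5/12x_2 + 1}.

The bases are distinct; the ideals are different.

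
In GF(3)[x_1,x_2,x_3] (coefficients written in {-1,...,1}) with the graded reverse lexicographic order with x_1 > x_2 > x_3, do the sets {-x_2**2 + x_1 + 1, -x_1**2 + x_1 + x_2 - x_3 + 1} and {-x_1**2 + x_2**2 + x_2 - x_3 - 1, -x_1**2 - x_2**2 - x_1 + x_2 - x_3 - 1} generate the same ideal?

Equality of ideals is decidable: compute both reduced Gröbner bases (unique for the ordering) and check whether they agree.
Buchberger on the first generating set:
f_1 = -x_2**2 + x_1 + 1, LT = x_2**2.
f_2 = -x_1**2 + x_1 + x_2 - x_3 + 1, LT = x_1**2.

The S-polynomials (S(f_1,f_2)) all reduce to 0 modulo the current basis, so we have a Gröbner basis.
Inter-reduce: drop elements whose leading term is divisible by another's, tail-reduce, and make monic.
Reduced Gröbner basis: {x_1**2 - x_1 - x_2 + x_3 - 1, x_2**2 - x_1 - 1}.

Buchberger on the second generating set:
h_1 = -x_1**2 + x_2**2 + x_2 - x_3 - 1, LT = x_1**2.
h_2 = -x_1**2 - x_2**2 - x_1 + x_2 - x_3 - 1, LT = x_1**2.

S(h_1,h_2): lcm = x_1**2. S = x_2**2 - x_1.
  leading term x_2**2: no divisor's leading term divides it; move x_2**2 to the remainder.
  leading term x_1: no divisor's leading term divides it; move -x_1 to the remainder.
  remainder x_2**2 - x_1 ≠ 0; add k_3 = x_2**2 - x_1 to the basis.

The other S-polynomials (S(h_1,k_3), S(h_2,k_3)) all reduce to 0 modulo the current basis, so we have a Gröbner basis.
Inter-reduce: drop elements whose leading term is divisible by another's, tail-reduce, and make monic.
Reduced Gröbner basis: {x_1**2 - x_1 - x_2 + x_3 + 1, x_2**2 - x_1}.

Since the reduced bases disagree, the two ideals are not the same.

No, the ideals differ.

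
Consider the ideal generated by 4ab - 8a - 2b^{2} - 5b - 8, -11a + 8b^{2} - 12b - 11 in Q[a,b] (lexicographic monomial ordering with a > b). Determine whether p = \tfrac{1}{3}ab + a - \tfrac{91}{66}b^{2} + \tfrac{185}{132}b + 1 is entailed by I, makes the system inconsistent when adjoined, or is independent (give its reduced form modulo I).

\tfrac{1}{3}ab + a - \tfrac{91}{66}b^{2} + \tfrac{185}{132}b + 1 lies in I (it reduces to 0).

First compute the reduced Gröbner basis of I by Buchberger's algorithm.
f_1 = 4ab - 8a - 2b^{2} - 5b - 8, LT = ab.
f_2 = -11a + 8b^{2} - 12b - 11, LT = a.

S(f_1,f_2): lcm = ab. S = -2a + \tfrac{8}{11}b^{3} - \tfrac{35}{22}b^{2} - \tfrac{9}{4}b - 2.
  reduce S modulo (f_1, f_2):
  remainder \tfrac{8}{11}b^{3} - \tfrac{67}{22}b^{2} - \tfrac{3}{44}b ≠ 0; add h_3 = \tfrac{8}{11}b^{3} - \tfrac{67}{22}b^{2} - \tfrac{3}{44}b to the basis.

The other S-polynomials (S(f_1,h_3), S(f_2,h_3)) all reduce to 0 modulo the current basis, so we have a Gröbner basis.
Inter-reduce: drop elements whose leading term is divisible by another's, tail-reduce, and make monic.
Reduced Gröbner basis: {a - \tfrac{8}{11}b^{2} + \tfrac{12}{11}b + 1, b^{3} - \tfrac{67}{16}b^{2} - \tfrac{3}{32}b}.
Label its elements g_1 = a - \tfrac{8}{11}b^{2} + \tfrac{12}{11}b + 1, g_2 = b^{3} - \tfrac{67}{16}b^{2} - \tfrac{3}{32}b.

Reduce p = \tfrac{1}{3}ab + a - \tfrac{91}{66}b^{2} + \tfrac{185}{132}b + 1 modulo G:
  leading term ab: subtract (\tfrac{1}{3}b)·g_1 from \tfrac{1}{3}ab + a - \tfrac{91}{66}b^{2} + \tfrac{185}{132}b + 1 → a + \tfrac{8}{33}b^{3} - \tfrac{115}{66}b^{2} + \tfrac{47}{44}b + 1
  leading term a: subtract (1)·g_1 from a + \tfrac{8}{33}b^{3} - \tfrac{115}{66}b^{2} + \tfrac{47}{44}b + 1 → \tfrac{8}{33}b^{3} - \tfrac{67}{66}b^{2} - \tfrac{1}{44}b
  leading term b^{3}: subtract (\tfrac{8}{33})·g_2 from \tfrac{8}{33}b^{3} - \tfrac{67}{66}b^{2} - \tfrac{1}{44}b → 0
  normal form = 0.
Since the normal form is 0, p ∈ I.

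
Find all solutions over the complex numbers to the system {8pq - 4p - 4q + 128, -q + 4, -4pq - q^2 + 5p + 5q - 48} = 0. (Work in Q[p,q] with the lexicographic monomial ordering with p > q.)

Compute a lex Gröbner basis by Buchberger's algorithm.
f_1 = 8pq - 4p - 4q + 128, LT = pq.
f_2 = -q + 4, LT = q.
f_3 = -4pq + 5p - q^2 + 5q - 48, LT = pq.

S(f_1,f_2): lcm = pq. S = 7/2p - 1/2q + 16.
  leading term p: no divisor's leading term divides it; move 7/2p to the remainder.
  leading term q: subtract (1/2)·f_2 from -1/2q + 16 → 14
  leading term 1: no divisor's leading term divides it; move 14 to the remainder.
  remainder 7/2p + 14 ≠ 0; add h_4 = 7/2p + 14 to the basis.

S(f_1,f_3): lcm = pq. S = 3/4p - 1/4q^2 + 3/4q + 4.
  leading term p: subtract (3/14)·h_4 from 3/4p - 1/4q^2 + 3/4q + 4 → -1/4q^2 + 3/4q + 1
  leading term q^2: subtract (1/4q)·f_2 from -1/4q^2 + 3/4q + 1 → -1/4q + 1
  leading term q: subtract (1/4)·f_2 from -1/4q + 1 → 0
  remainder 0.

S(f_2,f_3): lcm = pq. S = -11/4p - 1/4q^2 + 5/4q - 12.
  leading term p: subtract (-11/14)·h_4 from -11/4p - 1/4q^2 + 5/4q - 12 → -1/4q^2 + 5/4q - 1
  leading term q^2: subtract (1/4q)·f_2 from -1/4q^2 + 5/4q - 1 → 1/4q - 1
  leading term q: subtract (-1/4)·f_2 from 1/4q - 1 → 0
  remainder 0.

S(f_1,h_4): lcm = pq. S = -1/2p - 9/2q + 16.
  leading term p: subtract (-1/7)·h_4 from -1/2p - 9/2q + 16 → -9/2q + 18
  leading term q: subtract (9/2)·f_2 from -9/2q + 18 → 0
  remainder 0.

S(f_2,h_4): leading monomials are coprime, so the S-polynomial reduces to 0 (Buchberger's first criterion).
S(f_3,h_4): lcm = pq. S = -5/4p + 1/4q^2 - 21/4q + 12.
  leading term p: subtract (-5/14)·h_4 from -5/4p + 1/4q^2 - 21/4q + 12 → 1/4q^2 - 21/4q + 17
  leading term q^2: subtract (-1/4q)·f_2 from 1/4q^2 - 21/4q + 17 → -17/4q + 17
  leading term q: subtract (17/4)·f_2 from -17/4q + 17 → 0
  remainder 0.

Every S-polynomial of the final basis reduces to 0, so we have a Gröbner basis.
Inter-reduce: drop elements whose leading term is divisible by another's, tail-reduce, and make monic.
Reduced Gröbner basis: {p + 4, q - 4}.

Elimination: the polynomial q - 4 lies in the elimination ideal for q, so q ∈ {4}. For each such q, the remaining basis elements (now univariate) give the rest of the solution.
  q = 4: the earlier basis element becomes p + 4 = 0, giving p = -4 — point (-4, 4).
Check: every point annihilates each of the original generators.

{(-4, 4)}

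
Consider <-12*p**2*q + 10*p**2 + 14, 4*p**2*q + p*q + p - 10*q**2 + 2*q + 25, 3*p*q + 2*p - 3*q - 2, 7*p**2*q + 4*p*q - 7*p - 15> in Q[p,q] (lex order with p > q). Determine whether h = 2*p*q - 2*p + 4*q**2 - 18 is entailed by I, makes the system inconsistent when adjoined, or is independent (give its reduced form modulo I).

2*p*q - 2*p + 4*q**2 - 18 lies in I (it reduces to 0).

First compute the reduced Gröbner basis of I by Buchberger's algorithm.
f_1 = -12*p**2*q + 10*p**2 + 14, LT = p**2*q.
f_2 = 4*p**2*q + p*q + p - 10*q**2 + 2*q + 25, LT = p**2*q.
f_3 = 3*p*q + 2*p - 3*q - 2, LT = p*q.
f_4 = 7*p**2*q + 4*p*q - 7*p - 15, LT = p**2*q.

S(f_1,f_2): lcm = p**2*q. S = -5/6*p**2 - 1/4*p*q - 1/4*p + 5/2*q**2 - 1/2*q - 89/12.
  leading term p**2: no divisor's leading term divides it; move -5/6*p**2 to the remainder.
  leading term p*q: subtract (-1/12)·f_3 from -1/4*p*q - 1/4*p + 5/2*q**2 - 1/2*q - 89/12 → -1/12*p + 5/2*q**2 - 3/4*q - 91/12
  leading term p: no divisor's leading term divides it; move -1/12*p to the remainder.
  leading term q**2: no divisor's leading term divides it; move 5/2*q**2 to the remainder.
  leading term q: no divisor's leading term divides it; move -3/4*q to the remainder.
  leading term 1: no divisor's leading term divides it; move -91/12 to the remainder.
  remainder -5/6*p**2 - 1/12*p + 5/2*q**2 - 3/4*q - 91/12 ≠ 0; add k_5 = -5/6*p**2 - 1/12*p + 5/2*q**2 - 3/4*q - 91/12 to the basis.

S(f_1,f_3): lcm = p**2*q. S = -3/2*p**2 + p*q + 2/3*p - 7/6.
  leading term p**2: subtract (9/5)·k_5 from -3/2*p**2 + p*q + 2/3*p - 7/6 → p*q + 49/60*p - 9/2*q**2 + 27/20*q + 749/60
  leading term p*q: subtract (1/3)·f_3 from p*q + 49/60*p - 9/2*q**2 + 27/20*q + 749/60 → 3/20*p - 9/2*q**2 + 47/20*q + 263/20
  leading term p: no divisor's leading term divides it; move 3/20*p to the remainder.
  leading term q**2: no divisor's leading term divides it; move -9/2*q**2 to the remainder.
  leading term q: no divisor's leading term divides it; move 47/20*q to the remainder.
  leading term 1: no divisor's leading term divides it; move 263/20 to the remainder.
  remainder 3/20*p - 9/2*q**2 + 47/20*q + 263/20 ≠ 0; add k_6 = 3/20*p - 9/2*q**2 + 47/20*q + 263/20 to the basis.

S(f_1,f_4): lcm = p**2*q. S = -5/6*p**2 - 4/7*p*q + p + 41/42.
  leading term p**2: subtract (1)·k_5 from -5/6*p**2 - 4/7*p*q + p + 41/42 → -4/7*p*q + 13/12*p - 5/2*q**2 + 3/4*q + 719/84
  leading term p*q: subtract (-4/21)·f_3 from -4/7*p*q + 13/12*p - 5/2*q**2 + 3/4*q + 719/84 → 41/28*p - 5/2*q**2 + 5/28*q + 229/28
  leading term p: subtract (205/21)·k_6 from 41/28*p - 5/2*q**2 + 5/28*q + 229/28 → 290/7*q**2 - 478/21*q - 2524/21
  leading term q**2: no divisor's leading term divides it; move 290/7*q**2 to the remainder.
  leading term q: no divisor's leading term divides it; move -478/21*q to the remainder.
  leading term 1: no divisor's leading term divides it; move -2524/21 to the remainder.
  remainder 290/7*q**2 - 478/21*q - 2524/21 ≠ 0; add k_7 = 290/7*q**2 - 478/21*q - 2524/21 to the basis.

S(f_1,k_5): lcm = p**2*q. S = -5/6*p**2 - 1/10*p*q + 3*q**3 - 9/10*q**2 - 91/10*q - 7/6.
  leading term p**2: subtract (1)·k_5 from -5/6*p**2 - 1/10*p*q + 3*q**3 - 9/10*q**2 - 91/10*q - 7/6 → -1/10*p*q + 1/12*p + 3*q**3 - 17/5*q**2 - 167/20*q + 77/12
  leading term p*q: subtract (-1/30)·f_3 from -1/10*p*q + 1/12*p + 3*q**3 - 17/5*q**2 - 167/20*q + 77/12 → 3/20*p + 3*q**3 - 17/5*q**2 - 169/20*q + 127/20
  leading term p: subtract (1)·k_6 from 3/20*p + 3*q**3 - 17/5*q**2 - 169/20*q + 127/20 → 3*q**3 + 11/10*q**2 - 54/5*q - 34/5
  leading term q**3: subtract (21/290*q)·k_7 from 3*q**3 + 11/10*q**2 - 54/5*q - 34/5 → 797/290*q**2 - 304/145*q - 34/5
  leading term q**2: subtract (5579/84100)·k_7 from 797/290*q**2 - 304/145*q - 34/5 → -73997/126150*q + 73997/63075
  leading term q: no divisor's leading term divides it; move -73997/126150*q to the remainder.
  leading term 1: no divisor's leading term divides it; move 73997/63075 to the remainder.
  remainder -73997/126150*q + 73997/63075 ≠ 0; add k_8 = -73997/126150*q + 73997/63075 to the basis.

The other S-polynomials (S(f_2,f_3), S(f_2,f_4), S(f_3,f_4), S(f_2,k_5), S(f_3,k_5), S(f_4,k_5), S(f_1,k_6), S(f_2,k_6), S(f_3,k_6), S(f_4,k_6), S(k_5,k_6), S(f_1,k_7), S(f_2,k_7), S(f_3,k_7), S(f_4,k_7), S(k_5,k_7), S(k_6,k_7), S(f_1,k_8), S(f_2,k_8), S(f_3,k_8), S(f_4,k_8), S(k_5,k_8), S(k_6,k_8), S(k_7,k_8)) all reduce to 0 modulo the current basis, so we have a Gröbner basis.
Inter-reduce: drop elements whose leading term is divisible by another's, tail-reduce, and make monic.
Reduced Gröbner basis: {p - 1, q - 2}.
Label its elements g_1 = p - 1, g_2 = q - 2.

Reduce h = 2*p*q - 2*p + 4*q**2 - 18 modulo G:
  leading term p*q: subtract (2*q)·g_1 from 2*p*q - 2*p + 4*q**2 - 18 → -2*p + 4*q**2 + 2*q - 18
  leading term p: subtract (-2)·g_1 from -2*p + 4*q**2 + 2*q - 18 → 4*q**2 + 2*q - 20
  leading term q**2: subtract (4*q)·g_2 from 4*q**2 + 2*q - 20 → 10*q - 20
  leading term q: subtract (10)·g_2 from 10*q - 20 → 0
  normal form = 0.
Since the normal form is 0, h ∈ I.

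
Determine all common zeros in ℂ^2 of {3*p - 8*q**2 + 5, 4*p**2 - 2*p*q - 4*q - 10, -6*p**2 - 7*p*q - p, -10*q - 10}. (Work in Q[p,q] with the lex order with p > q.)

Compute a lex Gröbner basis by Buchberger's algorithm.
f_1 = 3*p - 8*q**2 + 5, LT = p.
f_2 = 4*p**2 - 2*p*q - 4*q - 10, LT = p**2.
f_3 = -6*p**2 - 7*p*q - p, LT = p**2.
f_4 = -10*q - 10, LT = q.

The S-polynomials (S(f_1,f_2), S(f_1,f_3), S(f_1,f_4), S(f_2,f_3), S(f_2,f_4), S(f_3,f_4)) all reduce to 0 modulo the current basis, so we have a Gröbner basis.
Inter-reduce: drop elements whose leading term is divisible by another's, tail-reduce, and make monic.
Reduced Gröbner basis: {p - 1, q + 1}.

Elimination: the polynomial q + 1 lies in the elimination ideal for q, so q ∈ {-1}. For each such q, the remaining basis elements (now univariate) give the rest of the solution.
  q = -1: the earlier basis element becomes p - 1 = 0, giving p = 1 — point (1, -1).
This is the nonlinear analogue of row-reducing a linear system.

{(1, -1)}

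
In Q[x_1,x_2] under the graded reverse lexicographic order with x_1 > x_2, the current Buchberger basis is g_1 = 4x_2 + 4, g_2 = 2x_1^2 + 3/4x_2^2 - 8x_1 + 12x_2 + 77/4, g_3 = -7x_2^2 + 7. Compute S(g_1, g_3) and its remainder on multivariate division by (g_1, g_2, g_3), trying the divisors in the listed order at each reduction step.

S(g_1, g_3) = x_2 + 1; remainder on division = 0.

lcm(LM(g_1), LM(g_3)) = x_2^2.
S = (lcm/LT(g_1))·g_1 − (lcm/LT(g_3))·g_3 = x_2 + 1.
Reduce S modulo (g_1, g_2, g_3) in that order:
  leading term x_2: subtract (1/4)·g_1 from x_2 + 1 → 0
The remainder is 0, so this S-polynomial contributes no new basis element.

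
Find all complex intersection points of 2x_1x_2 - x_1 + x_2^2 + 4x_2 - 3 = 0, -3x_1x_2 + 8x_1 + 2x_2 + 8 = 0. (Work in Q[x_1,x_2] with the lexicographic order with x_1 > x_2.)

Compute a lex Gröbner basis by Buchberger's algorithm.
f_1 = 2x_1x_2 - x_1 + x_2^2 + 4x_2 - 3, LT = x_1x_2.
f_2 = -3x_1x_2 + 8x_1 + 2x_2 + 8, LT = x_1x_2.

S(f_1,f_2): lcm = x_1x_2. S = 13/6x_1 + 1/2x_2^2 + 8/3x_2 + 7/6.
  leading term x_1: no divisor's leading term divides it; move 13/6x_1 to the remainder.
  leading term x_2^2: no divisor's leading term divides it; move 1/2x_2^2 to the remainder.
  leading term x_2: no divisor's leading term divides it; move 8/3x_2 to the remainder.
  leading term 1: no divisor's leading term divides it; move 7/6 to the remainder.
  remainder 13/6x_1 + 1/2x_2^2 + 8/3x_2 + 7/6 ≠ 0; add h_3 = 13/6x_1 + 1/2x_2^2 + 8/3x_2 + 7/6 to the basis.

S(f_1,h_3): lcm = x_1x_2. S = -1/2x_1 - 3/13x_2^3 - 19/26x_2^2 + 19/13x_2 - 3/2.
  leading term x_1: subtract (-3/13)·h_3 from -1/2x_1 - 3/13x_2^3 - 19/26x_2^2 + 19/13x_2 - 3/2 → -3/13x_2^3 - 8/13x_2^2 + 27/13x_2 - 16/13
  leading term x_2^3: no divisor's leading term divides it; move -3/13x_2^3 to the remainder.
  leading term x_2^2: no divisor's leading term divides it; move -8/13x_2^2 to the remainder.
  leading term x_2: no divisor's leading term divides it; move 27/13x_2 to the remainder.
  leading term 1: no divisor's leading term divides it; move -16/13 to the remainder.
  remainder -3/13x_2^3 - 8/13x_2^2 + 27/13x_2 - 16/13 ≠ 0; add h_4 = -3/13x_2^3 - 8/13x_2^2 + 27/13x_2 - 16/13 to the basis.

S(f_2,h_3): lcm = x_1x_2. S = -8/3x_1 - 3/13x_2^3 - 16/13x_2^2 - 47/39x_2 - 8/3.
  leading term x_1: subtract (-16/13)·h_3 from -8/3x_1 - 3/13x_2^3 - 16/13x_2^2 - 47/39x_2 - 8/3 → -3/13x_2^3 - 8/13x_2^2 + 27/13x_2 - 16/13
  leading term x_2^3: subtract (1)·h_4 from -3/13x_2^3 - 8/13x_2^2 + 27/13x_2 - 16/13 → 0
  remainder 0.

S(f_1,h_4): lcm = x_1x_2^3. S = -19/6x_1x_2^2 + 9x_1x_2 - 16/3x_1 + 1/2x_2^4 + 2x_2^3 - 3/2x_2^2.
  leading term x_1x_2^2: subtract (-19/12x_2)·f_1 from -19/6x_1x_2^2 + 9x_1x_2 - 16/3x_1 + 1/2x_2^4 + 2x_2^3 - 3/2x_2^2 → 89/12x_1x_2 - 16/3x_1 + 1/2x_2^4 + 43/12x_2^3 + 29/6x_2^2 - 19/4x_2
  leading term x_1x_2: subtract (89/24)·f_1 from 89/12x_1x_2 - 16/3x_1 + 1/2x_2^4 + 43/12x_2^3 + 29/6x_2^2 - 19/4x_2 → -13/8x_1 + 1/2x_2^4 + 43/12x_2^3 + 9/8x_2^2 - 235/12x_2 + 89/8
  leading term x_1: subtract (-3/4)·h_3 from -13/8x_1 + 1/2x_2^4 + 43/12x_2^3 + 9/8x_2^2 - 235/12x_2 + 89/8 → 1/2x_2^4 + 43/12x_2^3 + 3/2x_2^2 - 211/12x_2 + 12
  leading term x_2^4: subtract (-13/6x_2)·h_4 from 1/2x_2^4 + 43/12x_2^3 + 3/2x_2^2 - 211/12x_2 + 12 → 9/4x_2^3 + 6x_2^2 - 81/4x_2 + 12
  leading term x_2^3: subtract (-39/4)·h_4 from 9/4x_2^3 + 6x_2^2 - 81/4x_2 + 12 → 0
  remainder 0.

S(f_2,h_4): lcm = x_1x_2^3. S = -16/3x_1x_2^2 + 9x_1x_2 - 16/3x_1 - 2/3x_2^3 - 8/3x_2^2.
  leading term x_1x_2^2: subtract (-8/3x_2)·f_1 from -16/3x_1x_2^2 + 9x_1x_2 - 16/3x_1 - 2/3x_2^3 - 8/3x_2^2 → 19/3x_1x_2 - 16/3x_1 + 2x_2^3 + 8x_2^2 - 8x_2
  leading term x_1x_2: subtract (19/6)·f_1 from 19/3x_1x_2 - 16/3x_1 + 2x_2^3 + 8x_2^2 - 8x_2 → -13/6x_1 + 2x_2^3 + 29/6x_2^2 - 62/3x_2 + 19/2
  leading term x_1: subtract (-1)·h_3 from -13/6x_1 + 2x_2^3 + 29/6x_2^2 - 62/3x_2 + 19/2 → 2x_2^3 + 16/3x_2^2 - 18x_2 + 32/3
  leading term x_2^3: subtract (-26/3)·h_4 from 2x_2^3 + 16/3x_2^2 - 18x_2 + 32/3 → 0
  remainder 0.

S(h_3,h_4): leading monomials are coprime, so the S-polynomial reduces to 0 (Buchberger's first criterion).
Every S-polynomial of the final basis reduces to 0, so we have a Gröbner basis.
Inter-reduce: drop elements whose leading term is divisible by another's, tail-reduce, and make monic.
Reduced Gröbner basis: {x_1 + 3/13x_2^2 + 16/13x_2 + 7/13, x_2^3 + 8/3x_2^2 - 9x_2 + 16/3}.

From the last basis element, x_2^3 + 8/3x_2^2 - 9x_2 + 16/3 = 0, so x_2 takes values in {1, -11/6 + sqrt(313)/6, -sqrt(313)/6 - 11/6}. Each choice, substituted upward through the basis, yields the corresponding point(s) of the solution set.
  x_2 = 1: the earlier basis element becomes x_1 + 2 = 0, giving x_1 = -2 — point (-2, 1).
  x_2 = -11/6 + sqrt(313)/6: the earlier basis element becomes x_1 + 83/78 + 5*sqrt(313)/78 = 0, giving x_1 = -5*sqrt(313)/78 - 83/78 — point (-5*sqrt(313)/78 - 83/78, -11/6 + sqrt(313)/6).
  x_2 = -sqrt(313)/6 - 11/6: the earlier basis element becomes x_1 - 5*sqrt(313)/78 + 83/78 = 0, giving x_1 = -83/78 + 5*sqrt(313)/78 — point (-83/78 + 5*sqrt(313)/78, -sqrt(313)/6 - 11/6).
Check: every point annihilates each of the original generators.

{(-2, 1), (-5*sqrt(313)/78 - 83/78, -11/6 + sqrt(313)/6), (-83/78 + 5*sqrt(313)/78, -sqrt(313)/6 - 11/6)}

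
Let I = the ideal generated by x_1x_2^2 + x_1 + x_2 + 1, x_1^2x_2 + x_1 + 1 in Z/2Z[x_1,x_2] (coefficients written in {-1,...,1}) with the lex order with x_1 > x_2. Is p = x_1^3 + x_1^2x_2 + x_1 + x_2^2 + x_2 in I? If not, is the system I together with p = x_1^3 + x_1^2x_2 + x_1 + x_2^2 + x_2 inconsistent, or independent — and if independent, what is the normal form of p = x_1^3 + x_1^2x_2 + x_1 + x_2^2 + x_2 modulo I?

x_1^3 + x_1^2x_2 + x_1 + x_2^2 + x_2 lies in I (it reduces to 0).

First compute the reduced Gröbner basis of I by Buchberger's algorithm.
f_1 = x_1x_2^2 + x_1 + x_2 + 1, LT = x_1x_2^2.
f_2 = x_1^2x_2 + x_1 + 1, LT = x_1^2x_2.

S(f_1,f_2): lcm = x_1^2x_2^2. S = x_1^2 + x_1 + x_2.
  reduce S modulo (f_1, f_2):
  remainder x_1^2 + x_1 + x_2 ≠ 0; add h_3 = x_1^2 + x_1 + x_2 to the basis.

S(f_1,h_3): lcm = x_1^2x_2^2. S = x_1^2 + x_1x_2^2 + x_1x_2 + x_1 + x_2^3.
  reduce S modulo (f_1, f_2, h_3):
  remainder x_1x_2 + x_1 + x_2^3 + 1 ≠ 0; add h_4 = x_1x_2 + x_1 + x_2^3 + 1 to the basis.

S(f_2,h_3): lcm = x_1^2x_2. S = x_1x_2 + x_1 + x_2^2 + 1.
  reduce S modulo (f_1, f_2, h_3, h_4):
  remainder x_2^3 + x_2^2 ≠ 0; add h_5 = x_2^3 + x_2^2 to the basis.

The other S-polynomials (S(f_1,h_4), S(f_2,h_4), S(h_3,h_4), S(f_1,h_5), S(f_2,h_5), S(h_3,h_5), S(h_4,h_5)) all reduce to 0 modulo the current basis, so we have a Gröbner basis.
Inter-reduce: drop elements whose leading term is divisible by another's, tail-reduce, and make monic.
Reduced Gröbner basis: {x_1^2 + x_1 + x_2, x_1x_2 + x_1 + x_2^2 + 1, x_2^3 + x_2^2}.
Label its elements g_1 = x_1^2 + x_1 + x_2, g_2 = x_1x_2 + x_1 + x_2^2 + 1, g_3 = x_2^3 + x_2^2.

Reduce p = x_1^3 + x_1^2x_2 + x_1 + x_2^2 + x_2 modulo G:
  leading term x_1^3: subtract (x_1)·g_1 from x_1^3 + x_1^2x_2 + x_1 + x_2^2 + x_2 → x_1^2x_2 + x_1^2 + x_1x_2 + x_1 + x_2^2 + x_2
  leading term x_1^2x_2: subtract (x_2)·g_1 from x_1^2x_2 + x_1^2 + x_1x_2 + x_1 + x_2^2 + x_2 → x_1^2 + x_1 + x_2
  leading term x_1^2: subtract (1)·g_1 from x_1^2 + x_1 + x_2 → 0
  normal form = 0.
Since the normal form is 0, p ∈ I.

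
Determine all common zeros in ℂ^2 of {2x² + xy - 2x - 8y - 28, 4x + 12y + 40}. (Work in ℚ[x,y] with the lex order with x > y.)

Compute a lex Gröbner basis by Buchberger's algorithm.
f_1 = 2x² + xy - 2x - 8y - 28, LT = x².
f_2 = 4x + 12y + 40, LT = x.

S(f_1,f_2): lcm = x². S = -5/2xy - 11x - 4y - 14.
  leading term xy: subtract (-⅝y)·f_2 from -5/2xy - 11x - 4y - 14 → -11x + 15/2y² + 21y - 14
  leading term x: subtract (-11/4)·f_2 from -11x + 15/2y² + 21y - 14 → 15/2y² + 54y + 96
  leading term y²: no divisor's leading term divides it; move 15/2y² to the remainder.
  leading term y: no divisor's leading term divides it; move 54y to the remainder.
  leading term 1: no divisor's leading term divides it; move 96 to the remainder.
  remainder 15/2y² + 54y + 96 ≠ 0; add h_3 = 15/2y² + 54y + 96 to the basis.

The other S-polynomials (S(f_1,h_3), S(f_2,h_3)) all reduce to 0 modulo the current basis, so we have a Gröbner basis.
Inter-reduce: drop elements whose leading term is divisible by another's, tail-reduce, and make monic.
Reduced Gröbner basis: {x + 3y + 10, y² + 36/5y + 64/5}.

From the last basis element, y² + 36/5y + 64/5 = 0, so y takes values in {-4, -16/5}. Each choice, substituted upward through the basis, yields the corresponding point(s) of the solution set.
  y = -4: the earlier basis element becomes x - 2 = 0, giving x = 2 — point (2, -4).
  y = -16/5: the earlier basis element becomes x + ⅖ = 0, giving x = -2/5 — point (-2/5, -16/5).
Each listed point satisfies every original equation (direct substitution).
This is the nonlinear analogue of row-reducing a linear system.

{(2, -4), (-2/5, -16/5)}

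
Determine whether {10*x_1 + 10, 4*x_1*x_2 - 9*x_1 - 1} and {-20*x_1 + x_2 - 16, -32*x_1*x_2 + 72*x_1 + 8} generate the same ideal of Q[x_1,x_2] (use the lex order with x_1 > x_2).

No, the ideals differ.

Since reduced Gröbner bases are canonical representatives of ideals under a given ordering, it suffices to compute and compare them.
Buchberger on the first generating set:
f_1 = 10*x_1 + 10, LT = x_1.
f_2 = 4*x_1*x_2 - 9*x_1 - 1, LT = x_1*x_2.

S(f_1,f_2): lcm = x_1*x_2. S = 9/4*x_1 + x_2 + 1/4.
  leading term x_1: subtract (9/40)·f_1 from 9/4*x_1 + x_2 + 1/4 → x_2 - 2
  leading term x_2: no divisor's leading term divides it; move x_2 to the remainder.
  leading term 1: no divisor's leading term divides it; move -2 to the remainder.
  remainder x_2 - 2 ≠ 0; add g_3 = x_2 - 2 to the basis.

The other S-polynomials (S(f_1,g_3), S(f_2,g_3)) all reduce to 0 modulo the current basis, so we have a Gröbner basis.
Inter-reduce: drop elements whose leading term is divisible by another's, tail-reduce, and make monic.
Reduced Gröbner basis: {x_1 + 1, x_2 - 2}.

Buchberger on the second generating set:
h_1 = -20*x_1 + x_2 - 16, LT = x_1.
h_2 = -32*x_1*x_2 + 72*x_1 + 8, LT = x_1*x_2.

S(h_1,h_2): lcm = x_1*x_2. S = 9/4*x_1 - 1/20*x_2**2 + 4/5*x_2 + 1/4.
  leading term x_1: subtract (-9/80)·h_1 from 9/4*x_1 - 1/20*x_2**2 + 4/5*x_2 + 1/4 → -1/20*x_2**2 + 73/80*x_2 - 31/20
  leading term x_2**2: no divisor's leading term divides it; move -1/20*x_2**2 to the remainder.
  leading term x_2: no divisor's leading term divides it; move 73/80*x_2 to the remainder.
  leading term 1: no divisor's leading term divides it; move -31/20 to the remainder.
  remainder -1/20*x_2**2 + 73/80*x_2 - 31/20 ≠ 0; add k_3 = -1/20*x_2**2 + 73/80*x_2 - 31/20 to the basis.

The other S-polynomials (S(h_1,k_3), S(h_2,k_3)) all reduce to 0 modulo the current basis, so we have a Gröbner basis.
Inter-reduce: drop elements whose leading term is divisible by another's, tail-reduce, and make monic.
Reduced Gröbner basis: {x_1 - 1/20*x_2 + 4/5, x_2**2 - 73/4*x_2 + 31}.

Since the reduced bases disagree, the two ideals are not the same.
The choice of monomial ordering does not affect the verdict — as long as both bases are computed under the same ordering, their equality decides ideal equality.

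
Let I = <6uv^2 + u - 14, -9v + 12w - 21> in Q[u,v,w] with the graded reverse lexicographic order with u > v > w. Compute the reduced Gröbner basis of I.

G = {uw^2 - 7/2uw + 101/32u - 21/16, v - 4/3w + 7/3}

f_1 = 6uv^2 + u - 14, LT = uv^2.
f_2 = -9v + 12w - 21, LT = v.

S(f_1,f_2): lcm = uv^2. S = 4/3uvw - 7/3uv + 1/6u - 7/3.
  reduce S modulo (f_1, f_2):
  remainder 16/9uw^2 - 56/9uw + 101/18u - 7/3 ≠ 0; add g_3 = 16/9uw^2 - 56/9uw + 101/18u - 7/3 to the basis.

The other S-polynomials (S(f_1,g_3), S(f_2,g_3)) all reduce to 0 modulo the current basis, so we have a Gröbner basis.
Inter-reduce: drop elements whose leading term is divisible by another's, tail-reduce, and make monic.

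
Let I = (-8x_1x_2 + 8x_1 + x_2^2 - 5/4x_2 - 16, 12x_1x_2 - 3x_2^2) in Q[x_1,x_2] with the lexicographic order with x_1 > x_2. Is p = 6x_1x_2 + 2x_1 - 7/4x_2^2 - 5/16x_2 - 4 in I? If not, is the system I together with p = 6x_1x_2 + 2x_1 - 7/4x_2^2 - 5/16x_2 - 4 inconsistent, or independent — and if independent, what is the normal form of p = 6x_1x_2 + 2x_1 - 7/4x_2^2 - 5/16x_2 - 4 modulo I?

6x_1x_2 + 2x_1 - 7/4x_2^2 - 5/16x_2 - 4 lies in I (it reduces to 0).

First compute the reduced Gröbner basis of I by Buchberger's algorithm.
f_1 = -8x_1x_2 + 8x_1 + x_2^2 - 5/4x_2 - 16, LT = x_1x_2.
f_2 = 12x_1x_2 - 3x_2^2, LT = x_1x_2.

S(f_1,f_2): lcm = x_1x_2. S = -x_1 + 1/8x_2^2 + 5/32x_2 + 2.
  leading term x_1: no divisor's leading term divides it; move -x_1 to the remainder.
  leading term x_2^2: no divisor's leading term divides it; move 1/8x_2^2 to the remainder.
  leading term x_2: no divisor's leading term divides it; move 5/32x_2 to the remainder.
  leading term 1: no divisor's leading term divides it; move 2 to the remainder.
  remainder -x_1 + 1/8x_2^2 + 5/32x_2 + 2 ≠ 0; add h_3 = -x_1 + 1/8x_2^2 + 5/32x_2 + 2 to the basis.

S(f_1,h_3): lcm = x_1x_2. S = -x_1 + 1/8x_2^3 + 1/32x_2^2 + 69/32x_2 + 2.
  leading term x_1: subtract (1)·h_3 from -x_1 + 1/8x_2^3 + 1/32x_2^2 + 69/32x_2 + 2 → 1/8x_2^3 - 3/32x_2^2 + 2x_2
  leading term x_2^3: no divisor's leading term divides it; move 1/8x_2^3 to the remainder.
  leading term x_2^2: no divisor's leading term divides it; move -3/32x_2^2 to the remainder.
  leading term x_2: no divisor's leading term divides it; move 2x_2 to the remainder.
  remainder 1/8x_2^3 - 3/32x_2^2 + 2x_2 ≠ 0; add h_4 = 1/8x_2^3 - 3/32x_2^2 + 2x_2 to the basis.

S(f_2,h_3): lcm = x_1x_2. S = 1/8x_2^3 - 3/32x_2^2 + 2x_2.
  leading term x_2^3: subtract (1)·h_4 from 1/8x_2^3 - 3/32x_2^2 + 2x_2 → 0
  remainder 0.

S(f_1,h_4): lcm = x_1x_2^3. S = -1/4x_1x_2^2 - 16x_1x_2 - 1/8x_2^4 + 5/32x_2^3 + 2x_2^2.
  leading term x_1x_2^2: subtract (1/32x_2)·f_1 from -1/4x_1x_2^2 - 16x_1x_2 - 1/8x_2^4 + 5/32x_2^3 + 2x_2^2 → -65/4x_1x_2 - 1/8x_2^4 + 1/8x_2^3 + 261/128x_2^2 + 1/2x_2
  leading term x_1x_2: subtract (65/32)·f_1 from -65/4x_1x_2 - 1/8x_2^4 + 1/8x_2^3 + 261/128x_2^2 + 1/2x_2 → -65/4x_1 - 1/8x_2^4 + 1/8x_2^3 + 1/128x_2^2 + 389/128x_2 + 65/2
  leading term x_1: subtract (65/4)·h_3 from -65/4x_1 - 1/8x_2^4 + 1/8x_2^3 + 1/128x_2^2 + 389/128x_2 + 65/2 → -1/8x_2^4 + 1/8x_2^3 - 259/128x_2^2 + 1/2x_2
  leading term x_2^4: subtract (-x_2)·h_4 from -1/8x_2^4 + 1/8x_2^3 - 259/128x_2^2 + 1/2x_2 → 1/32x_2^3 - 3/128x_2^2 + 1/2x_2
  leading term x_2^3: subtract (1/4)·h_4 from 1/32x_2^3 - 3/128x_2^2 + 1/2x_2 → 0
  remainder 0.

S(f_2,h_4): lcm = x_1x_2^3. S = 3/4x_1x_2^2 - 16x_1x_2 - 1/4x_2^4.
  leading term x_1x_2^2: subtract (-3/32x_2)·f_1 from 3/4x_1x_2^2 - 16x_1x_2 - 1/4x_2^4 → -61/4x_1x_2 - 1/4x_2^4 + 3/32x_2^3 - 15/128x_2^2 - 3/2x_2
  leading term x_1x_2: subtract (61/32)·f_1 from -61/4x_1x_2 - 1/4x_2^4 + 3/32x_2^3 - 15/128x_2^2 - 3/2x_2 → -61/4x_1 - 1/4x_2^4 + 3/32x_2^3 - 259/128x_2^2 + 113/128x_2 + 61/2
  leading term x_1: subtract (61/4)·h_3 from -61/4x_1 - 1/4x_2^4 + 3/32x_2^3 - 259/128x_2^2 + 113/128x_2 + 61/2 → -1/4x_2^4 + 3/32x_2^3 - 503/128x_2^2 - 3/2x_2
  leading term x_2^4: subtract (-2x_2)·h_4 from -1/4x_2^4 + 3/32x_2^3 - 503/128x_2^2 - 3/2x_2 → -3/32x_2^3 + 9/128x_2^2 - 3/2x_2
  leading term x_2^3: subtract (-3/4)·h_4 from -3/32x_2^3 + 9/128x_2^2 - 3/2x_2 → 0
  remainder 0.

S(h_3,h_4): leading monomials are coprime, so the S-polynomial reduces to 0 (Buchberger's first criterion).
Every S-polynomial of the final basis reduces to 0, so we have a Gröbner basis.
Inter-reduce: drop elements whose leading term is divisible by another's, tail-reduce, and make monic.
Reduced Gröbner basis: {x_1 - 1/8x_2^2 - 5/32x_2 - 2, x_2^3 - 3/4x_2^2 + 16x_2}.
Label its elements g_1 = x_1 - 1/8x_2^2 - 5/32x_2 - 2, g_2 = x_2^3 - 3/4x_2^2 + 16x_2.

Reduce p = 6x_1x_2 + 2x_1 - 7/4x_2^2 - 5/16x_2 - 4 modulo G:
  leading term x_1x_2: subtract (6x_2)·g_1 from 6x_1x_2 + 2x_1 - 7/4x_2^2 - 5/16x_2 - 4 → 2x_1 + 3/4x_2^3 - 13/16x_2^2 + 187/16x_2 - 4
  leading term x_1: subtract (2)·g_1 from 2x_1 + 3/4x_2^3 - 13/16x_2^2 + 187/16x_2 - 4 → 3/4x_2^3 - 9/16x_2^2 + 12x_2
  leading term x_2^3: subtract (3/4)·g_2 from 3/4x_2^3 - 9/16x_2^2 + 12x_2 → 0
  normal form = 0.
Since the normal form is 0, p ∈ I.

Ideal membership is decidable via reduction modulo a Gröbner basis.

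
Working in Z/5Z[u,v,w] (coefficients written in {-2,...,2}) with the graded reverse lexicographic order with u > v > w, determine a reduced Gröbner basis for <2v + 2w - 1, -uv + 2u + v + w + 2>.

f_1 = 2v + 2w - 1, LT = v.
f_2 = -uv + 2u + v + w + 2, LT = uv.

S(f_1,f_2): lcm = uv. S = uw - u + v + w + 2.
  reduce S modulo (f_1, f_2):
  remainder uw - u ≠ 0; add g_3 = uw - u to the basis.

The other S-polynomials (S(f_1,g_3), S(f_2,g_3)) all reduce to 0 modulo the current basis, so we have a Gröbner basis.
Inter-reduce: drop elements whose leading term is divisible by another's, tail-reduce, and make monic.

G = {uw - u, v + w + 2}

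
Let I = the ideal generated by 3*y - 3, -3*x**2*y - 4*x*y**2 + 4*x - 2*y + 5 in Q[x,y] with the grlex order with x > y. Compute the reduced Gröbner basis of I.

f_1 = 3*y - 3, LT = y.
f_2 = -3*x**2*y - 4*x*y**2 + 4*x - 2*y + 5, LT = x**2*y.

S(f_1,f_2): lcm = x**2*y. S = -4/3*x*y**2 - x**2 + 4/3*x - 2/3*y + 5/3.
  leading term x*y**2: subtract (-4/9*x*y)·f_1 from -4/3*x*y**2 - x**2 + 4/3*x - 2/3*y + 5/3 → -x**2 - 4/3*x*y + 4/3*x - 2/3*y + 5/3
  leading term x**2: no divisor's leading term divides it; move -x**2 to the remainder.
  leading term x*y: subtract (-4/9*x)·f_1 from -4/3*x*y + 4/3*x - 2/3*y + 5/3 → -2/3*y + 5/3
  leading term y: subtract (-2/9)·f_1 from -2/3*y + 5/3 → 1
  leading term 1: no divisor's leading term divides it; move 1 to the remainder.
  remainder -x**2 + 1 ≠ 0; add g_3 = -x**2 + 1 to the basis.

The other S-polynomials (S(f_1,g_3), S(f_2,g_3)) all reduce to 0 modulo the current basis, so we have a Gröbner basis.
Inter-reduce: drop elements whose leading term is divisible by another's, tail-reduce, and make monic.

G = {x**2 - 1, y - 1}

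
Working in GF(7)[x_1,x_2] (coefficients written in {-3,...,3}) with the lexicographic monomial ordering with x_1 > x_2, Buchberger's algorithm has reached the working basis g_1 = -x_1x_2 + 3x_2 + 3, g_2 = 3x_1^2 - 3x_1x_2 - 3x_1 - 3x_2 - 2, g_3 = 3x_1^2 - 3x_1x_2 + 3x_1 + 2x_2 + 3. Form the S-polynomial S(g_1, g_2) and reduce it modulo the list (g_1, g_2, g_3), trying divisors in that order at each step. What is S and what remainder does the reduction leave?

S(g_1, g_2) = x_1x_2^2 - 2x_1x_2 - 3x_1 + x_2^2 + 3x_2; remainder on division = -3x_1 - 3x_2^2 + 1.

lcm(LM(g_1), LM(g_2)) = x_1^2x_2.
S = (lcm/LT(g_1))·g_1 − (lcm/LT(g_2))·g_2 = x_1x_2^2 - 2x_1x_2 - 3x_1 + x_2^2 + 3x_2.
Reduce S modulo (g_1, g_2, g_3) in that order:
  leading term x_1x_2^2: subtract (-x_2)·g_1 from x_1x_2^2 - 2x_1x_2 - 3x_1 + x_2^2 + 3x_2 → -2x_1x_2 - 3x_1 - 3x_2^2 - x_2
  leading term x_1x_2: subtract (2)·g_1 from -2x_1x_2 - 3x_1 - 3x_2^2 - x_2 → -3x_1 - 3x_2^2 + 1
  leading term x_1: no divisor's leading term divides it; move -3x_1 to the remainder.
  leading term x_2^2: no divisor's leading term divides it; move -3x_2^2 to the remainder.
  leading term 1: no divisor's leading term divides it; move 1 to the remainder.
The remainder -3x_1 - 3x_2^2 + 1 is nonzero, so it would be added as the next basis element.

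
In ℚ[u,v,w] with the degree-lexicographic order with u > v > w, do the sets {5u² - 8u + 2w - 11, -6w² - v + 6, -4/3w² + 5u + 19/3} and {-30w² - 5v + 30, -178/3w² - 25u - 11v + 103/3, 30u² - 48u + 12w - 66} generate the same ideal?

For a fixed monomial order, each ideal has a unique reduced Gröbner basis; comparing bases decides equality.
Buchberger on the first generating set:
f_1 = 5u² - 8u + 2w - 11, LT = u².
f_2 = -6w² - v + 6, LT = w².
f_3 = -4/3w² + 5u + 19/3, LT = w².

S(f_2,f_3): lcm = w². S = 15/4u + ⅙v + 15/4.
  leading term u: no divisor's leading term divides it; move 15/4u to the remainder.
  leading term v: no divisor's leading term divides it; move ⅙v to the remainder.
  leading term 1: no divisor's leading term divides it; move 15/4 to the remainder.
  remainder 15/4u + ⅙v + 15/4 ≠ 0; add g_4 = 15/4u + ⅙v + 15/4 to the basis.

S(f_1,g_4): lcm = u². S = -2/45uv - 13/5u + ⅖w - 11/5.
  leading term uv: subtract (-8/675v)·g_4 from -2/45uv - 13/5u + ⅖w - 11/5 → 4/2025v² - 13/5u + 2/45v + ⅖w - 11/5
  leading term v²: no divisor's leading term divides it; move 4/2025v² to the remainder.
  leading term u: subtract (-52/75)·g_4 from -13/5u + 2/45v + ⅖w - 11/5 → 4/25v + ⅖w + ⅖
  leading term v: no divisor's leading term divides it; move 4/25v to the remainder.
  leading term w: no divisor's leading term divides it; move ⅖w to the remainder.
  leading term 1: no divisor's leading term divides it; move ⅖ to the remainder.
  remainder 4/2025v² + 4/25v + ⅖w + ⅖ ≠ 0; add g_5 = 4/2025v² + 4/25v + ⅖w + ⅖ to the basis.

The other S-polynomials (S(f_1,f_2), S(f_1,f_3), S(f_2,g_4), S(f_3,g_4), S(f_1,g_5), S(f_2,g_5), S(f_3,g_5), S(g_4,g_5)) all reduce to 0 modulo the current basis, so we have a Gröbner basis.
Inter-reduce: drop elements whose leading term is divisible by another's, tail-reduce, and make monic.
Reduced Gröbner basis: {v² + 81v + 405/2w + 405/2, w² + ⅙v - 1, u + 2/45v + 1}.

Buchberger on the second generating set:
h_1 = -30w² - 5v + 30, LT = w².
h_2 = -178/3w² - 25u - 11v + 103/3, LT = w².
h_3 = 30u² - 48u + 12w - 66, LT = u².

S(h_1,h_2): lcm = w². S = -75/178u - 5/267v - 75/178.
  leading term u: no divisor's leading term divides it; move -75/178u to the remainder.
  leading term v: no divisor's leading term divides it; move -5/267v to the remainder.
  leading term 1: no divisor's leading term divides it; move -75/178 to the remainder.
  remainder -75/178u - 5/267v - 75/178 ≠ 0; add k_4 = -75/178u - 5/267v - 75/178 to the basis.

S(h_3,k_4): lcm = u². S = -2/45uv - 13/5u + ⅖w - 11/5.
  leading term uv: subtract (356/3375v)·k_4 from -2/45uv - 13/5u + ⅖w - 11/5 → 4/2025v² - 13/5u + 2/45v + ⅖w - 11/5
  leading term v²: no divisor's leading term divides it; move 4/2025v² to the remainder.
  leading term u: subtract (2314/375)·k_4 from -13/5u + 2/45v + ⅖w - 11/5 → 4/25v + ⅖w + ⅖
  leading term v: no divisor's leading term divides it; move 4/25v to the remainder.
  leading term w: no divisor's leading term divides it; move ⅖w to the remainder.
  leading term 1: no divisor's leading term divides it; move ⅖ to the remainder.
  remainder 4/2025v² + 4/25v + ⅖w + ⅖ ≠ 0; add k_5 = 4/2025v² + 4/25v + ⅖w + ⅖ to the basis.

The other S-polynomials (S(h_1,h_3), S(h_2,h_3), S(h_1,k_4), S(h_2,k_4), S(h_1,k_5), S(h_2,k_5), S(h_3,k_5), S(k_4,k_5)) all reduce to 0 modulo the current basis, so we have a Gröbner basis.
Inter-reduce: drop elements whose leading term is divisible by another's, tail-reduce, and make monic.
Reduced Gröbner basis: {v² + 81v + 405/2w + 405/2, w² + ⅙v - 1, u + 2/45v + 1}.

These coincide, so the ideals are equal.

Yes, the ideals are equal.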